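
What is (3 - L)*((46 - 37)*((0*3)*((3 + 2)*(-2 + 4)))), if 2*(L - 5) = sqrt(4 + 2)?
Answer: 0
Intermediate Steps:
L = 5 + sqrt(6)/2 (L = 5 + sqrt(4 + 2)/2 = 5 + sqrt(6)/2 ≈ 6.2247)
(3 - L)*((46 - 37)*((0*3)*((3 + 2)*(-2 + 4)))) = (3 - (5 + sqrt(6)/2))*((46 - 37)*((0*3)*((3 + 2)*(-2 + 4)))) = (3 + (-5 - sqrt(6)/2))*(9*(0*(5*2))) = (-2 - sqrt(6)/2)*(9*(0*10)) = (-2 - sqrt(6)/2)*(9*0) = (-2 - sqrt(6)/2)*0 = 0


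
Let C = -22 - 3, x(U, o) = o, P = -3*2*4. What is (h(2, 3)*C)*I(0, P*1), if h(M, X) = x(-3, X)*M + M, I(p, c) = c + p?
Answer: 4800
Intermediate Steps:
P = -24 (P = -6*4 = -24)
C = -25
h(M, X) = M + M*X (h(M, X) = X*M + M = M*X + M = M + M*X)
(h(2, 3)*C)*I(0, P*1) = ((2*(1 + 3))*(-25))*(-24*1 + 0) = ((2*4)*(-25))*(-24 + 0) = (8*(-25))*(-24) = -200*(-24) = 4800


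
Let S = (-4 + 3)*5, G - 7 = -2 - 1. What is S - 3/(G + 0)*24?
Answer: -23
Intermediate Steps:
G = 4 (G = 7 + (-2 - 1) = 7 - 3 = 4)
S = -5 (S = -1*5 = -5)
S - 3/(G + 0)*24 = -5 - 3/(4 + 0)*24 = -5 - 3/4*24 = -5 - 3*¼*24 = -5 - ¾*24 = -5 - 18 = -23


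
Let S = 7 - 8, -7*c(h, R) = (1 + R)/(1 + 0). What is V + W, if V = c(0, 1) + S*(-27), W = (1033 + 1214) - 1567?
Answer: 4947/7 ≈ 706.71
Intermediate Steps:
c(h, R) = -⅐ - R/7 (c(h, R) = -(1 + R)/(7*(1 + 0)) = -(1 + R)/(7*1) = -(1 + R)/7 = -⅐ - R/7)
S = -1
W = 680 (W = 2247 - 1567 = 680)
V = 187/7 (V = (-⅐ - ⅐*1) - 1*(-27) = (-⅐ - ⅐) + 27 = -2/7 + 27 = 187/7 ≈ 26.714)
V + W = 187/7 + 680 = 4947/7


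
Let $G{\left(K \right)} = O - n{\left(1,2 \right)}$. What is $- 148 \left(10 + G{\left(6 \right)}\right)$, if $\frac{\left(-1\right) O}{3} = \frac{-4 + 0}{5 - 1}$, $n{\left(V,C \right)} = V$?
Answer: $-1776$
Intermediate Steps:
$O = 3$ ($O = - 3 \frac{-4 + 0}{5 - 1} = - 3 \left(- \frac{4}{4}\right) = - 3 \left(\left(-4\right) \frac{1}{4}\right) = \left(-3\right) \left(-1\right) = 3$)
$G{\left(K \right)} = 2$ ($G{\left(K \right)} = 3 - 1 = 2$)
$- 148 \left(10 + G{\left(6 \right)}\right) = - 148 \left(10 + 2\right) = \left(-148\right) 12 = -1776$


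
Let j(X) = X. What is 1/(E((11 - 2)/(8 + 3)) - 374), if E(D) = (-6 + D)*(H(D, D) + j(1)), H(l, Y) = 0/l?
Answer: -11/4171 ≈ -0.0026373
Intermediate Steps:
H(l, Y) = 0
E(D) = -6 + D (E(D) = (-6 + D)*(0 + 1) = (-6 + D)*1 = -6 + D)
1/(E((11 - 2)/(8 + 3)) - 374) = 1/((-6 + (11 - 2)/(8 + 3)) - 374) = 1/((-6 + 9/11) - 374) = 1/(-57/11 - 374) = 1/(-4171/11) = -11/4171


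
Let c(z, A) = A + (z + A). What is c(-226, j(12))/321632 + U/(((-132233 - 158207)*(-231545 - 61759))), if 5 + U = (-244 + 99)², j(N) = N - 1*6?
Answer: -3559238875/5351354284386 ≈ -0.00066511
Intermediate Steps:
j(N) = -6 + N (j(N) = N - 6 = -6 + N)
U = 21020 (U = -5 + (-244 + 99)² = -5 + (-145)² = -5 + 21025 = 21020)
c(z, A) = z + 2*A (c(z, A) = A + (A + z) = z + 2*A)
c(-226, j(12))/321632 + U/(((-132233 - 158207)*(-231545 - 61759))) = (-226 + 2*(-6 + 12))/321632 + 21020/(((-132233 - 158207)*(-231545 - 61759))) = (-226 + 2*6)*(1/321632) + 21020/((-290440*(-293304))) = (-226 + 12)*(1/321632) + 21020/85187213760 = -214*1/321632 + 21020*(1/85187213760) = -107/160816 + 1051/4259360688 = -3559238875/5351354284386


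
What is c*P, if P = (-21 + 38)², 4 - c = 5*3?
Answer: -3179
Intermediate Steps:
c = -11 (c = 4 - 5*3 = 4 - 1*15 = 4 - 15 = -11)
P = 289 (P = 17² = 289)
c*P = -11*289 = -3179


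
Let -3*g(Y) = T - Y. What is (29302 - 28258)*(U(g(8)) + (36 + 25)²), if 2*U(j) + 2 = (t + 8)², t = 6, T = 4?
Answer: 3985992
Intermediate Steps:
g(Y) = -4/3 + Y/3 (g(Y) = -(4 - Y)/3 = -4/3 + Y/3)
U(j) = 97 (U(j) = -1 + (6 + 8)²/2 = -1 + (½)*14² = -1 + (½)*196 = -1 + 98 = 97)
(29302 - 28258)*(U(g(8)) + (36 + 25)²) = (29302 - 28258)*(97 + (36 + 25)²) = 1044*(97 + 61²) = 1044*(97 + 3721) = 1044*3818 = 3985992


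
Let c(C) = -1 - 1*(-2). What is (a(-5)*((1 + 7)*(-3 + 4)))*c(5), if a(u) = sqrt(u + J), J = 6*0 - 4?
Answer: 24*I ≈ 24.0*I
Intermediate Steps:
J = -4 (J = 0 - 4 = -4)
c(C) = 1 (c(C) = -1 + 2 = 1)
a(u) = sqrt(-4 + u) (a(u) = sqrt(u - 4) = sqrt(-4 + u))
(a(-5)*((1 + 7)*(-3 + 4)))*c(5) = (sqrt(-4 - 5)*((1 + 7)*(-3 + 4)))*1 = (sqrt(-9)*(8*1))*1 = ((3*I)*8)*1 = (24*I)*1 = 24*I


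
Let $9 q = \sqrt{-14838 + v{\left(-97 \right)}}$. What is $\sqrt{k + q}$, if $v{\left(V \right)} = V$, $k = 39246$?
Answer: $\frac{\sqrt{353214 + i \sqrt{14935}}}{3} \approx 198.11 + 0.034271 i$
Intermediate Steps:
$q = \frac{i \sqrt{14935}}{9}$ ($q = \frac{\sqrt{-14838 - 97}}{9} = \frac{\sqrt{-14935}}{9} = \frac{i \sqrt{14935}}{9} \approx 13.579 i$)
$\sqrt{k + q} = \sqrt{39246 + \frac{i \sqrt{14935}}{9}}$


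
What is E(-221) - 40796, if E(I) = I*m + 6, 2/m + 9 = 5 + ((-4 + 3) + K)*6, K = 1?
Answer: -81359/2 ≈ -40680.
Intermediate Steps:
m = -½ (m = 2/(-9 + (5 + ((-4 + 3) + 1)*6)) = 2/(-9 + (5 + (-1 + 1)*6)) = 2/(-9 + (5 + 0*6)) = 2/(-9 + (5 + 0)) = 2/(-9 + 5) = 2/(-4) = 2*(-¼) = -½ ≈ -0.50000)
E(I) = 6 - I/2 (E(I) = I*(-½) + 6 = -I/2 + 6 = 6 - I/2)
E(-221) - 40796 = (6 - ½*(-221)) - 40796 = (6 + 221/2) - 40796 = 233/2 - 40796 = -81359/2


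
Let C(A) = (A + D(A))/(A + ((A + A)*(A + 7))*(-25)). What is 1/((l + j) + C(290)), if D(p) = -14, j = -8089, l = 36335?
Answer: 2153105/60816603692 ≈ 3.5403e-5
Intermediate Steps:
C(A) = (-14 + A)/(A - 50*A*(7 + A)) (C(A) = (A - 14)/(A + ((A + A)*(A + 7))*(-25)) = (-14 + A)/(A + ((2*A)*(7 + A))*(-25)) = (-14 + A)/(A + (2*A*(7 + A))*(-25)) = (-14 + A)/(A - 50*A*(7 + A)))
1/((l + j) + C(290)) = 1/((36335 - 8089) + (14 - 1*290)/(290*(349 + 50*290))) = 1/(28246 + (14 - 290)/(290*(349 + 14500))) = 1/(28246 + (1/290)*(-276)/14849) = 1/(28246 + (1/290)*(1/14849)*(-276)) = 1/(28246 - 138/2153105) = 1/(60816603692/2153105) = 2153105/60816603692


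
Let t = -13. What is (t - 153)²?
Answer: 27556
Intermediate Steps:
(t - 153)² = (-13 - 153)² = (-166)² = 27556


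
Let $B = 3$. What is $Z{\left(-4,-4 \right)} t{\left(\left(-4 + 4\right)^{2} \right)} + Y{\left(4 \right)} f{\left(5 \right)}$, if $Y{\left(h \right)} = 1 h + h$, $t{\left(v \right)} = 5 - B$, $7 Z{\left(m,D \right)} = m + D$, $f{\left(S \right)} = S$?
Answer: $\frac{264}{7} \approx 37.714$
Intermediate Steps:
$Z{\left(m,D \right)} = \frac{D}{7} + \frac{m}{7}$ ($Z{\left(m,D \right)} = \frac{m + D}{7} = \frac{D + m}{7} = \frac{D}{7} + \frac{m}{7}$)
$t{\left(v \right)} = 2$ ($t{\left(v \right)} = 5 - 3 = 2$)
$Y{\left(h \right)} = 2 h$ ($Y{\left(h \right)} = h + h = 2 h$)
$Z{\left(-4,-4 \right)} t{\left(\left(-4 + 4\right)^{2} \right)} + Y{\left(4 \right)} f{\left(5 \right)} = \left(\frac{1}{7} \left(-4\right) + \frac{1}{7} \left(-4\right)\right) 2 + 2 \cdot 4 \cdot 5 = \left(- \frac{4}{7} - \frac{4}{7}\right) 2 + 8 \cdot 5 = \left(- \frac{8}{7}\right) 2 + 40 = - \frac{16}{7} + 40 = \frac{264}{7}$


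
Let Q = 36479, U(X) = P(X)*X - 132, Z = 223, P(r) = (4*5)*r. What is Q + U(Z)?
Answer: 1030927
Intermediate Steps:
P(r) = 20*r
U(X) = -132 + 20*X**2 (U(X) = (20*X)*X - 132 = 20*X**2 - 132 = -132 + 20*X**2)
Q + U(Z) = 36479 + (-132 + 20*223**2) = 36479 + (-132 + 20*49729) = 36479 + (-132 + 994580) = 36479 + 994448 = 1030927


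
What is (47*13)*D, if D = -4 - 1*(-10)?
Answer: 3666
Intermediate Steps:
D = 6 (D = -4 + 10 = 6)
(47*13)*D = (47*13)*6 = 611*6 = 3666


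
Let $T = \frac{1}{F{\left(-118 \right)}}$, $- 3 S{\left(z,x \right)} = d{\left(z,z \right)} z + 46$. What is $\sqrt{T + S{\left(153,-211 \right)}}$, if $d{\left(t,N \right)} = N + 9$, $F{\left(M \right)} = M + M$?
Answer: $\frac{i \sqrt{1037282835}}{354} \approx 90.98 i$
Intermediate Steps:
$F{\left(M \right)} = 2 M$
$d{\left(t,N \right)} = 9 + N$
$S{\left(z,x \right)} = - \frac{46}{3} - \frac{z \left(9 + z\right)}{3}$ ($S{\left(z,x \right)} = - \frac{\left(9 + z\right) z + 46}{3} = - \frac{z \left(9 + z\right) + 46}{3} = - \frac{46 + z \left(9 + z\right)}{3} = - \frac{46}{3} - \frac{z \left(9 + z\right)}{3}$)
$T = - \frac{1}{236}$ ($T = \frac{1}{2 \left(-118\right)} = \frac{1}{-236} = - \frac{1}{236} \approx -0.0042373$)
$\sqrt{T + S{\left(153,-211 \right)}} = \sqrt{- \frac{1}{236} - \left(\frac{46}{3} + 51 \left(9 + 153\right)\right)} = \sqrt{- \frac{1}{236} - \left(\frac{46}{3} + 51 \cdot 162\right)} = \sqrt{- \frac{1}{236} - \frac{24832}{3}} = \sqrt{- \frac{5860355}{708}} = \frac{i \sqrt{1037282835}}{354}$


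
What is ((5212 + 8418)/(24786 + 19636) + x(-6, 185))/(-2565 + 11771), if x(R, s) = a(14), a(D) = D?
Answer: 317769/204474466 ≈ 0.0015541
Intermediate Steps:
x(R, s) = 14
((5212 + 8418)/(24786 + 19636) + x(-6, 185))/(-2565 + 11771) = ((5212 + 8418)/(24786 + 19636) + 14)/(-2565 + 11771) = (13630/44422 + 14)/9206 = (13630*(1/44422) + 14)*(1/9206) = (6815/22211 + 14)*(1/9206) = (317769/22211)*(1/9206) = 317769/204474466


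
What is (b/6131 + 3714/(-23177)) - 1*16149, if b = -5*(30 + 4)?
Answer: -2294770332487/142098187 ≈ -16149.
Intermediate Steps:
b = -170 (b = -5*34 = -170)
(b/6131 + 3714/(-23177)) - 1*16149 = (-170/6131 + 3714/(-23177)) - 1*16149 = (-170*1/6131 + 3714*(-1/23177)) - 16149 = (-170/6131 - 3714/23177) - 16149 = -26710624/142098187 - 16149 = -2294770332487/142098187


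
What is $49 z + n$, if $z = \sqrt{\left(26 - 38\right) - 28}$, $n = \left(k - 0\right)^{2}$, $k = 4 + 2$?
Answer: $36 + 98 i \sqrt{10} \approx 36.0 + 309.9 i$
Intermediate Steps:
$k = 6$
$n = 36$ ($n = \left(6 - 0\right)^{2} = \left(6 + \left(-2 + 2\right)\right)^{2} = \left(6 + 0\right)^{2} = 6^{2} = 36$)
$z = 2 i \sqrt{10}$ ($z = \sqrt{\left(26 - 38\right) - 28} = \sqrt{-12 - 28} = \sqrt{-40} = 2 i \sqrt{10} \approx 6.3246 i$)
$49 z + n = 49 \cdot 2 i \sqrt{10} + 36 = 98 i \sqrt{10} + 36 = 36 + 98 i \sqrt{10}$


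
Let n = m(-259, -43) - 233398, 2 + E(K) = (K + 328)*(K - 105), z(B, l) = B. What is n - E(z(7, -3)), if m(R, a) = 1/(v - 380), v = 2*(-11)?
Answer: -80627533/402 ≈ -2.0057e+5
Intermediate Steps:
v = -22
m(R, a) = -1/402 (m(R, a) = 1/(-22 - 380) = 1/(-402) = -1/402)
E(K) = -2 + (-105 + K)*(328 + K) (E(K) = -2 + (K + 328)*(K - 105) = -2 + (328 + K)*(-105 + K) = -2 + (-105 + K)*(328 + K))
n = -93825997/402 (n = -1/402 - 233398 = -93825997/402 ≈ -2.3340e+5)
n - E(z(7, -3)) = -93825997/402 - (-34442 + 7² + 223*7) = -93825997/402 - (-34442 + 49 + 1561) = -93825997/402 - 1*(-32832) = -93825997/402 + 32832 = -80627533/402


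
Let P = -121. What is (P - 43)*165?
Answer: -27060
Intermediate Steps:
(P - 43)*165 = (-121 - 43)*165 = -164*165 = -27060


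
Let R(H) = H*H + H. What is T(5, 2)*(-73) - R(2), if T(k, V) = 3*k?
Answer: -1101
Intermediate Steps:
R(H) = H + H² (R(H) = H² + H = H + H²)
T(5, 2)*(-73) - R(2) = (3*5)*(-73) - 2*(1 + 2) = 15*(-73) - 2*3 = -1095 - 1*6 = -1095 - 6 = -1101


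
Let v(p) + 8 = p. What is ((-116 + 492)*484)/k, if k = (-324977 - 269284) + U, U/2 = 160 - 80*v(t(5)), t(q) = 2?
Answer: -181984/592981 ≈ -0.30690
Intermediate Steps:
v(p) = -8 + p
U = 1280 (U = 2*(160 - 80*(-8 + 2)) = 2*(160 - 80*(-6)) = 2*(160 + 480) = 2*640 = 1280)
k = -592981 (k = (-324977 - 269284) + 1280 = -594261 + 1280 = -592981)
((-116 + 492)*484)/k = ((-116 + 492)*484)/(-592981) = (376*484)*(-1/592981) = 181984*(-1/592981) = -181984/592981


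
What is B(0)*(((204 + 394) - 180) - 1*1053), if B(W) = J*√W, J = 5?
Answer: 0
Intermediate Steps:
B(W) = 5*√W
B(0)*(((204 + 394) - 180) - 1*1053) = (5*√0)*(((204 + 394) - 180) - 1*1053) = (5*0)*((598 - 180) - 1053) = 0*(418 - 1053) = 0*(-635) = 0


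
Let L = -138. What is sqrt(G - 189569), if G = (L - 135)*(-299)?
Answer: I*sqrt(107942) ≈ 328.55*I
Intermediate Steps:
G = 81627 (G = (-138 - 135)*(-299) = -273*(-299) = 81627)
sqrt(G - 189569) = sqrt(81627 - 189569) = sqrt(-107942) = I*sqrt(107942)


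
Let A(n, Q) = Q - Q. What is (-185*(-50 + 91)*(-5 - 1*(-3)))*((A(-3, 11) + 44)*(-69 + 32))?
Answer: -24696760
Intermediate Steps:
A(n, Q) = 0
(-185*(-50 + 91)*(-5 - 1*(-3)))*((A(-3, 11) + 44)*(-69 + 32)) = (-185*(-50 + 91)*(-5 - 1*(-3)))*((0 + 44)*(-69 + 32)) = (-7585*(-5 + 3))*(44*(-37)) = -7585*(-2)*(-1628) = -185*(-82)*(-1628) = 15170*(-1628) = -24696760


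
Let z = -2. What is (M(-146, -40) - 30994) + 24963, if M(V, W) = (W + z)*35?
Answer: -7501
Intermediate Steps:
M(V, W) = -70 + 35*W (M(V, W) = (W - 2)*35 = (-2 + W)*35 = -70 + 35*W)
(M(-146, -40) - 30994) + 24963 = ((-70 + 35*(-40)) - 30994) + 24963 = ((-70 - 1400) - 30994) + 24963 = (-1470 - 30994) + 24963 = -32464 + 24963 = -7501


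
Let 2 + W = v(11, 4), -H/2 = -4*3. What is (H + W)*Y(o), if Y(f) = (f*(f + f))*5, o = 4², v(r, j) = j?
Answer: 66560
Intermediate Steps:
H = 24 (H = -(-8)*3 = -2*(-12) = 24)
o = 16
W = 2 (W = -2 + 4 = 2)
Y(f) = 10*f² (Y(f) = (f*(2*f))*5 = (2*f²)*5 = 10*f²)
(H + W)*Y(o) = (24 + 2)*(10*16²) = 26*(10*256) = 26*2560 = 66560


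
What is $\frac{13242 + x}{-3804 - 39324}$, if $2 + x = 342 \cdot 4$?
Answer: $- \frac{1826}{5391} \approx -0.33871$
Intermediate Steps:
$x = 1366$ ($x = -2 + 342 \cdot 4 = -2 + 1368 = 1366$)
$\frac{13242 + x}{-3804 - 39324} = \frac{13242 + 1366}{-3804 - 39324} = \frac{14608}{-43128} = 14608 \left(- \frac{1}{43128}\right) = - \frac{1826}{5391}$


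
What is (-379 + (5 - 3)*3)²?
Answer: 139129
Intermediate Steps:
(-379 + (5 - 3)*3)² = (-379 + 2*3)² = (-379 + 6)² = (-373)² = 139129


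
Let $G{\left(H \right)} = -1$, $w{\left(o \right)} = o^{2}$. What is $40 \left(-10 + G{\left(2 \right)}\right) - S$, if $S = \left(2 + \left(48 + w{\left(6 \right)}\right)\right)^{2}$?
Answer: $-7836$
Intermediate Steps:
$S = 7396$ ($S = \left(2 + \left(48 + 6^{2}\right)\right)^{2} = \left(2 + \left(48 + 36\right)\right)^{2} = \left(2 + 84\right)^{2} = 86^{2} = 7396$)
$40 \left(-10 + G{\left(2 \right)}\right) - S = 40 \left(-10 - 1\right) - 7396 = 40 \left(-11\right) - 7396 = -440 - 7396 = -7836$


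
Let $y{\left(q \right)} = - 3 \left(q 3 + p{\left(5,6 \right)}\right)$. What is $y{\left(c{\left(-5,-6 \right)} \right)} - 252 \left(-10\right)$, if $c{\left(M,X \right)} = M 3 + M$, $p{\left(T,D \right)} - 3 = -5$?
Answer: $2706$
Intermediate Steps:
$p{\left(T,D \right)} = -2$ ($p{\left(T,D \right)} = 3 - 5 = -2$)
$c{\left(M,X \right)} = 4 M$ ($c{\left(M,X \right)} = 3 M + M = 4 M$)
$y{\left(q \right)} = 6 - 9 q$ ($y{\left(q \right)} = - 3 \left(q 3 - 2\right) = - 3 \left(3 q - 2\right) = - 3 \left(-2 + 3 q\right) = 6 - 9 q$)
$y{\left(c{\left(-5,-6 \right)} \right)} - 252 \left(-10\right) = \left(6 - 9 \cdot 4 \left(-5\right)\right) - 252 \left(-10\right) = \left(6 - -180\right) - -2520 = \left(6 + 180\right) + 2520 = 186 + 2520 = 2706$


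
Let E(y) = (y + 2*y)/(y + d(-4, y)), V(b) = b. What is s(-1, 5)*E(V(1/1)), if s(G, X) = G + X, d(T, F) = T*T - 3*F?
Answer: 6/7 ≈ 0.85714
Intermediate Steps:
d(T, F) = T**2 - 3*F
E(y) = 3*y/(16 - 2*y) (E(y) = (y + 2*y)/(y + ((-4)**2 - 3*y)) = (3*y)/(y + (16 - 3*y)) = (3*y)/(16 - 2*y) = 3*y/(16 - 2*y))
s(-1, 5)*E(V(1/1)) = (-1 + 5)*(-3/(1*(-16 + 2/1))) = 4*(-3*1/(-16 + 2*1)) = 4*(-3*1/(-16 + 2)) = 4*(-3*1/(-14)) = 4*(-3*1*(-1/14)) = 4*(3/14) = 6/7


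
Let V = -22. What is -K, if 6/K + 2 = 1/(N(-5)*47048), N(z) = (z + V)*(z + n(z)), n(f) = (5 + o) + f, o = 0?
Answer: 38108880/12702959 ≈ 3.0000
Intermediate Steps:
n(f) = 5 + f (n(f) = (5 + 0) + f = 5 + f)
N(z) = (-22 + z)*(5 + 2*z) (N(z) = (z - 22)*(z + (5 + z)) = (-22 + z)*(5 + 2*z))
K = -38108880/12702959 (K = 6/(-2 + 1/(-110 - 39*(-5) + 2*(-5)**2*47048)) = 6/(-2 + (1/47048)/(-110 + 195 + 2*25)) = 6/(-2 + (1/47048)/(-110 + 195 + 50)) = 6/(-2 + (1/47048)/135) = 6/(-2 + (1/135)*(1/47048)) = 6/(-2 + 1/6351480) = 6/(-12702959/6351480) = 6*(-6351480/12702959) = -38108880/12702959 ≈ -3.0000)
-K = -1*(-38108880/12702959) = 38108880/12702959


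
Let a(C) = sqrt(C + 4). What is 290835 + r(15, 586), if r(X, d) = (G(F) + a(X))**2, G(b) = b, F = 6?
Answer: 290890 + 12*sqrt(19) ≈ 2.9094e+5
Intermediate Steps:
a(C) = sqrt(4 + C)
r(X, d) = (6 + sqrt(4 + X))**2
290835 + r(15, 586) = 290835 + (6 + sqrt(4 + 15))**2 = 290835 + (6 + sqrt(19))**2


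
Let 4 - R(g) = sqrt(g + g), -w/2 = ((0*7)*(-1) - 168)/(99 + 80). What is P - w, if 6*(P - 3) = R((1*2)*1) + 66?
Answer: 6689/537 ≈ 12.456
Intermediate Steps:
w = 336/179 (w = -2*((0*7)*(-1) - 168)/(99 + 80) = -2*(0*(-1) - 168)/179 = -2*(0 - 168)/179 = -(-336)/179 = -2*(-168/179) = 336/179 ≈ 1.8771)
R(g) = 4 - sqrt(2)*sqrt(g) (R(g) = 4 - sqrt(g + g) = 4 - sqrt(2*g) = 4 - sqrt(2)*sqrt(g))
P = 43/3 (P = 3 + ((4 - sqrt(2)*sqrt((1*2)*1)) + 66)/6 = 3 + ((4 - sqrt(2)*sqrt(2*1)) + 66)/6 = 3 + ((4 - sqrt(2)*sqrt(2)) + 66)/6 = 3 + ((4 - 2) + 66)/6 = 3 + (2 + 66)/6 = 3 + (1/6)*68 = 3 + 34/3 = 43/3 ≈ 14.333)
P - w = 43/3 - 1*336/179 = 43/3 - 336/179 = 6689/537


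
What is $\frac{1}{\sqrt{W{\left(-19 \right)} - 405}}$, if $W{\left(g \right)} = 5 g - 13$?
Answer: $- \frac{i \sqrt{57}}{171} \approx - 0.044151 i$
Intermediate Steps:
$W{\left(g \right)} = -13 + 5 g$
$\frac{1}{\sqrt{W{\left(-19 \right)} - 405}} = \frac{1}{\sqrt{\left(-13 + 5 \left(-19\right)\right) - 405}} = \frac{1}{\sqrt{\left(-13 - 95\right) - 405}} = \frac{1}{\sqrt{-108 - 405}} = \frac{1}{\sqrt{-513}} = \frac{1}{3 i \sqrt{57}} = - \frac{i \sqrt{57}}{171}$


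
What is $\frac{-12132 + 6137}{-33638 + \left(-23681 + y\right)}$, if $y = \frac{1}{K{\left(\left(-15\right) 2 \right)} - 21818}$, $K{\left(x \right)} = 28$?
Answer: $\frac{130631050}{1248981011} \approx 0.10459$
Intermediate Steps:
$y = - \frac{1}{21790}$ ($y = \frac{1}{28 - 21818} = \frac{1}{-21790} = - \frac{1}{21790} \approx -4.5893 \cdot 10^{-5}$)
$\frac{-12132 + 6137}{-33638 + \left(-23681 + y\right)} = \frac{-12132 + 6137}{-33638 - \frac{516008991}{21790}} = - \frac{5995}{-33638 - \frac{516008991}{21790}} = - \frac{5995}{- \frac{1248981011}{21790}} = \left(-5995\right) \left(- \frac{21790}{1248981011}\right) = \frac{130631050}{1248981011}$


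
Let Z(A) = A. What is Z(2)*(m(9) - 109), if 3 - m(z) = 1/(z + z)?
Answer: -1909/9 ≈ -212.11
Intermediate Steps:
m(z) = 3 - 1/(2*z) (m(z) = 3 - 1/(z + z) = 3 - 1/(2*z))
Z(2)*(m(9) - 109) = 2*((3 - 1/2/9) - 109) = 2*((3 - 1/2*1/9) - 109) = 2*((3 - 1/18) - 109) = 2*(53/18 - 109) = 2*(-1909/18) = -1909/9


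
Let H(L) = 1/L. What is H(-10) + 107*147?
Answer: 157289/10 ≈ 15729.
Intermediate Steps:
H(-10) + 107*147 = 1/(-10) + 107*147 = -⅒ + 15729 = 157289/10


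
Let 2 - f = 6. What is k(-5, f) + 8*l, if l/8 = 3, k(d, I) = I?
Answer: 188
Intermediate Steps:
f = -4 (f = 2 - 1*6 = 2 - 6 = -4)
l = 24 (l = 8*3 = 24)
k(-5, f) + 8*l = -4 + 8*24 = -4 + 192 = 188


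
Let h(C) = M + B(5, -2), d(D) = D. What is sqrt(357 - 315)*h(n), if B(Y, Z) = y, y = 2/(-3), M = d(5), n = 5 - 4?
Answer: 13*sqrt(42)/3 ≈ 28.083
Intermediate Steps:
n = 1
M = 5
y = -2/3 (y = 2*(-1/3) = -2/3 ≈ -0.66667)
B(Y, Z) = -2/3
h(C) = 13/3 (h(C) = 5 - 2/3 = 13/3)
sqrt(357 - 315)*h(n) = sqrt(357 - 315)*(13/3) = sqrt(42)*(13/3) = 13*sqrt(42)/3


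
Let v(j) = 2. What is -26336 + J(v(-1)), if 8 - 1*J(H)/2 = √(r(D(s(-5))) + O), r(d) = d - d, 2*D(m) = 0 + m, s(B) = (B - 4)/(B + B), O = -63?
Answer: -26320 - 6*I*√7 ≈ -26320.0 - 15.875*I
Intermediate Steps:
s(B) = (-4 + B)/(2*B) (s(B) = (-4 + B)/((2*B)) = (-4 + B)*(1/(2*B)) = (-4 + B)/(2*B))
D(m) = m/2 (D(m) = (0 + m)/2 = m/2)
r(d) = 0
J(H) = 16 - 6*I*√7 (J(H) = 16 - 2*√(0 - 63) = 16 - 6*I*√7)
-26336 + J(v(-1)) = -26336 + (16 - 6*I*√7) = -26320 - 6*I*√7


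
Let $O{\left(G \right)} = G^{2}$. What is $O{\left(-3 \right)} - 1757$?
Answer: $-1748$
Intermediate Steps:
$O{\left(-3 \right)} - 1757 = \left(-3\right)^{2} - 1757 = 9 - 1757 = -1748$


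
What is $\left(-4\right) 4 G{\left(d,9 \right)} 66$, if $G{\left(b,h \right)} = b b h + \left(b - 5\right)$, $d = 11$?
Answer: $-1156320$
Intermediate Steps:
$G{\left(b,h \right)} = -5 + b + h b^{2}$ ($G{\left(b,h \right)} = b^{2} h + \left(b - 5\right) = h b^{2} + \left(-5 + b\right) = -5 + b + h b^{2}$)
$\left(-4\right) 4 G{\left(d,9 \right)} 66 = \left(-4\right) 4 \left(-5 + 11 + 9 \cdot 11^{2}\right) 66 = - 16 \left(-5 + 11 + 9 \cdot 121\right) 66 = - 16 \left(-5 + 11 + 1089\right) 66 = \left(-16\right) 1095 \cdot 66 = \left(-17520\right) 66 = -1156320$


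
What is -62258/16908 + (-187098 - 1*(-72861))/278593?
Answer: -9638081095/2355225222 ≈ -4.0922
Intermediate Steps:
-62258/16908 + (-187098 - 1*(-72861))/278593 = -62258*1/16908 + (-187098 + 72861)*(1/278593) = -31129/8454 - 114237*1/278593 = -31129/8454 - 114237/278593 = -9638081095/2355225222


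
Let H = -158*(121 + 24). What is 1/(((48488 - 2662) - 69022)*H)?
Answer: 1/531420360 ≈ 1.8817e-9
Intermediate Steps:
H = -22910 (H = -158*145 = -22910)
1/(((48488 - 2662) - 69022)*H) = 1/(((48488 - 2662) - 69022)*(-22910)) = -1/22910/(45826 - 69022) = -1/22910/(-23196) = -1/23196*(-1/22910) = 1/531420360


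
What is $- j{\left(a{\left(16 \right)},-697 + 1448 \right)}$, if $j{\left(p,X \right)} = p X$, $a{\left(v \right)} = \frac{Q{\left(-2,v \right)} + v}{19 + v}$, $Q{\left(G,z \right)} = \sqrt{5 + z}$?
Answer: $- \frac{12016}{35} - \frac{751 \sqrt{21}}{35} \approx -441.64$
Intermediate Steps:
$a{\left(v \right)} = \frac{v + \sqrt{5 + v}}{19 + v}$ ($a{\left(v \right)} = \frac{\sqrt{5 + v} + v}{19 + v} = \frac{v + \sqrt{5 + v}}{19 + v}$)
$j{\left(p,X \right)} = X p$
$- j{\left(a{\left(16 \right)},-697 + 1448 \right)} = - \left(-697 + 1448\right) \frac{16 + \sqrt{5 + 16}}{19 + 16} = - 751 \frac{16 + \sqrt{21}}{35} = - 751 \left(\frac{16}{35} + \frac{\sqrt{21}}{35}\right) = - (\frac{12016}{35} + \frac{751 \sqrt{21}}{35}) = - \frac{12016}{35} - \frac{751 \sqrt{21}}{35}$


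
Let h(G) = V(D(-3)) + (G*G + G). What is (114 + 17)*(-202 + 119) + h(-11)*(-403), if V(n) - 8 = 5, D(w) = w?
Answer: -60442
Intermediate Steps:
V(n) = 13 (V(n) = 8 + 5 = 13)
h(G) = 13 + G + G**2 (h(G) = 13 + (G*G + G) = 13 + (G**2 + G) = 13 + (G + G**2) = 13 + G + G**2)
(114 + 17)*(-202 + 119) + h(-11)*(-403) = (114 + 17)*(-202 + 119) + (13 - 11 + (-11)**2)*(-403) = 131*(-83) + (13 - 11 + 121)*(-403) = -10873 + 123*(-403) = -10873 - 49569 = -60442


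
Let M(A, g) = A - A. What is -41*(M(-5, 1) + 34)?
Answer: -1394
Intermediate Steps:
M(A, g) = 0
-41*(M(-5, 1) + 34) = -41*(0 + 34) = -41*34 = -1394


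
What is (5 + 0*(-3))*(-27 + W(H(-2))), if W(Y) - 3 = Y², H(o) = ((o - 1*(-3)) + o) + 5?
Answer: -40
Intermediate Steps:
H(o) = 8 + 2*o (H(o) = ((o + 3) + o) + 5 = ((3 + o) + o) + 5 = (3 + 2*o) + 5 = 8 + 2*o)
W(Y) = 3 + Y²
(5 + 0*(-3))*(-27 + W(H(-2))) = (5 + 0*(-3))*(-27 + (3 + (8 + 2*(-2))²)) = (5 + 0)*(-27 + (3 + (8 - 4)²)) = 5*(-27 + (3 + 4²)) = 5*(-27 + (3 + 16)) = 5*(-27 + 19) = 5*(-8) = -40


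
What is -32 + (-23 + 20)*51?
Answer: -185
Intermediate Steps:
-32 + (-23 + 20)*51 = -32 - 3*51 = -32 - 153 = -185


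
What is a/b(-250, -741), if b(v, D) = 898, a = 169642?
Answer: 84821/449 ≈ 188.91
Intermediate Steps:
a/b(-250, -741) = 169642/898 = 169642*(1/898) = 84821/449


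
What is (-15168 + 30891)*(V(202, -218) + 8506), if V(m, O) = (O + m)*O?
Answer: 188581662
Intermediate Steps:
V(m, O) = O*(O + m)
(-15168 + 30891)*(V(202, -218) + 8506) = (-15168 + 30891)*(-218*(-218 + 202) + 8506) = 15723*(-218*(-16) + 8506) = 15723*(3488 + 8506) = 15723*11994 = 188581662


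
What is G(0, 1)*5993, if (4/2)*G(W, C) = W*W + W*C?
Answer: 0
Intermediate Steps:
G(W, C) = W²/2 + C*W/2 (G(W, C) = (W*W + W*C)/2 = (W² + C*W)/2 = W²/2 + C*W/2)
G(0, 1)*5993 = ((½)*0*(1 + 0))*5993 = ((½)*0*1)*5993 = 0*5993 = 0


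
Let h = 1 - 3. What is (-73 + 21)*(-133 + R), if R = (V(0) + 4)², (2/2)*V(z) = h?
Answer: 6708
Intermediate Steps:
h = -2
V(z) = -2
R = 4 (R = (-2 + 4)² = 2² = 4)
(-73 + 21)*(-133 + R) = (-73 + 21)*(-133 + 4) = -52*(-129) = 6708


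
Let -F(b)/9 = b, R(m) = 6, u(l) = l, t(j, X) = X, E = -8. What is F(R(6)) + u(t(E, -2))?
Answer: -56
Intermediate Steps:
F(b) = -9*b
F(R(6)) + u(t(E, -2)) = -9*6 - 2 = -54 - 2 = -56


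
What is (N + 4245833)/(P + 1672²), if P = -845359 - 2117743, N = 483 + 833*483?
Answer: -4648655/167518 ≈ -27.750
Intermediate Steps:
N = 402822 (N = 483 + 402339 = 402822)
P = -2963102
(N + 4245833)/(P + 1672²) = (402822 + 4245833)/(-2963102 + 1672²) = 4648655/(-2963102 + 2795584) = 4648655/(-167518) = 4648655*(-1/167518) = -4648655/167518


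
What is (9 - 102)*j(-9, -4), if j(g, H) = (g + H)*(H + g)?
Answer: -15717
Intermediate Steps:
j(g, H) = (H + g)² (j(g, H) = (H + g)*(H + g) = (H + g)²)
(9 - 102)*j(-9, -4) = (9 - 102)*(-4 - 9)² = -93*(-13)² = -93*169 = -15717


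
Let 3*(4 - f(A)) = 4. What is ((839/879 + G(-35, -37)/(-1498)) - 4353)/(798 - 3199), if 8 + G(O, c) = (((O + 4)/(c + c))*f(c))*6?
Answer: 106014619328/58487704527 ≈ 1.8126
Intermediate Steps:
f(A) = 8/3 (f(A) = 4 - ⅓*4 = 4 - 4/3 = 8/3)
G(O, c) = -8 + 8*(4 + O)/c (G(O, c) = -8 + (((O + 4)/(c + c))*(8/3))*6 = -8 + (((4 + O)/((2*c)))*(8/3))*6 = -8 + (((4 + O)*(1/(2*c)))*(8/3))*6 = -8 + (((4 + O)/(2*c))*(8/3))*6 = -8 + (4*(4 + O)/(3*c))*6 = -8 + 8*(4 + O)/c)
((839/879 + G(-35, -37)/(-1498)) - 4353)/(798 - 3199) = ((839/879 + (8*(4 - 35 - 1*(-37))/(-37))/(-1498)) - 4353)/(798 - 3199) = ((839*(1/879) + (8*(-1/37)*(4 - 35 + 37))*(-1/1498)) - 4353)/(-2401) = ((839/879 + (8*(-1/37)*6)*(-1/1498)) - 4353)*(-1/2401) = ((839/879 - 48/37*(-1/1498)) - 4353)*(-1/2401) = ((839/879 + 24/27713) - 4353)*(-1/2401) = (23272303/24359727 - 4353)*(-1/2401) = -106014619328/24359727*(-1/2401) = 106014619328/58487704527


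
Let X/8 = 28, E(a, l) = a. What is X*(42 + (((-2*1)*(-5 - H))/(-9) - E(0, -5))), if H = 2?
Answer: 81536/9 ≈ 9059.6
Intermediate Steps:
X = 224 (X = 8*28 = 224)
X*(42 + (((-2*1)*(-5 - H))/(-9) - E(0, -5))) = 224*(42 + (((-2*1)*(-5 - 1*2))/(-9) - 1*0)) = 224*(42 + (-2*(-5 - 2)*(-⅑) + 0)) = 224*(42 + (-2*(-7)*(-⅑) + 0)) = 224*(42 + (14*(-⅑) + 0)) = 224*(42 + (-14/9 + 0)) = 224*(42 - 14/9) = 224*(364/9) = 81536/9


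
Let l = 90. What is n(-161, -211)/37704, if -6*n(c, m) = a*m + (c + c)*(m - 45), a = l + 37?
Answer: -18545/75408 ≈ -0.24593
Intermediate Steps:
a = 127 (a = 90 + 37 = 127)
n(c, m) = -127*m/6 - c*(-45 + m)/3 (n(c, m) = -(127*m + (c + c)*(m - 45))/6 = -(127*m + (2*c)*(-45 + m))/6 = -(127*m + 2*c*(-45 + m))/6 = -127*m/6 - c*(-45 + m)/3)
n(-161, -211)/37704 = (15*(-161) - 127/6*(-211) - ⅓*(-161)*(-211))/37704 = (-2415 + 26797/6 - 33971/3)*(1/37704) = -18545/2*1/37704 = -18545/75408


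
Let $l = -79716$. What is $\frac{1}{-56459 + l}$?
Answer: $- \frac{1}{136175} \approx -7.3435 \cdot 10^{-6}$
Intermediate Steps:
$\frac{1}{-56459 + l} = \frac{1}{-56459 - 79716} = \frac{1}{-136175} = - \frac{1}{136175}$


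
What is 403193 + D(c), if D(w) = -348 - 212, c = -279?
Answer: 402633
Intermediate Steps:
D(w) = -560
403193 + D(c) = 403193 - 560 = 402633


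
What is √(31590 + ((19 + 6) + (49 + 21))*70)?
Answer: 4*√2390 ≈ 195.55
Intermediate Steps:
√(31590 + ((19 + 6) + (49 + 21))*70) = √(31590 + (25 + 70)*70) = √(31590 + 95*70) = √(31590 + 6650) = √38240 = 4*√2390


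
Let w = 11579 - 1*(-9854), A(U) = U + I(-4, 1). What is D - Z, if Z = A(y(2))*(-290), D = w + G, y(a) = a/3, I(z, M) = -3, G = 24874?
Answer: 136891/3 ≈ 45630.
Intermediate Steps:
y(a) = a/3 (y(a) = a*(⅓) = a/3)
A(U) = -3 + U (A(U) = U - 3 = -3 + U)
w = 21433 (w = 11579 + 9854 = 21433)
D = 46307 (D = 21433 + 24874 = 46307)
Z = 2030/3 (Z = (-3 + (⅓)*2)*(-290) = (-3 + ⅔)*(-290) = -7/3*(-290) = 2030/3 ≈ 676.67)
D - Z = 46307 - 1*2030/3 = 46307 - 2030/3 = 136891/3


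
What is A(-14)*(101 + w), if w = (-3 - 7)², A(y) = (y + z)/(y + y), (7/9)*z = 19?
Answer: -14673/196 ≈ -74.862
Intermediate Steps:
z = 171/7 (z = (9/7)*19 = 171/7 ≈ 24.429)
A(y) = (171/7 + y)/(2*y) (A(y) = (y + 171/7)/(y + y) = (171/7 + y)/((2*y)) = (171/7 + y)*(1/(2*y)) = (171/7 + y)/(2*y))
w = 100 (w = (-10)² = 100)
A(-14)*(101 + w) = ((1/14)*(171 + 7*(-14))/(-14))*(101 + 100) = ((1/14)*(-1/14)*(171 - 98))*201 = ((1/14)*(-1/14)*73)*201 = -73/196*201 = -14673/196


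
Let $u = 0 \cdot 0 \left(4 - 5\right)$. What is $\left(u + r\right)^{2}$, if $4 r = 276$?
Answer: $4761$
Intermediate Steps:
$r = 69$ ($r = \frac{1}{4} \cdot 276 = 69$)
$u = 0$ ($u = 0 \left(-1\right) = 0$)
$\left(u + r\right)^{2} = \left(0 + 69\right)^{2} = 69^{2} = 4761$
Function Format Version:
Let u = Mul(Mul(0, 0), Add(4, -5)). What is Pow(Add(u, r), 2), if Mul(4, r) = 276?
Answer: 4761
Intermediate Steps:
r = 69 (r = Mul(Rational(1, 4), 276) = 69)
u = 0 (u = Mul(0, -1) = 0)
Pow(Add(u, r), 2) = Pow(Add(0, 69), 2) = Pow(69, 2) = 4761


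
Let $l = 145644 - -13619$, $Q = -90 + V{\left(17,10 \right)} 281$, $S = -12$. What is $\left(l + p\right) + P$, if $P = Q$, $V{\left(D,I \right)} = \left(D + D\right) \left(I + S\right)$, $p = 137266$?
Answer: $277331$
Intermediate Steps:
$V{\left(D,I \right)} = 2 D \left(-12 + I\right)$ ($V{\left(D,I \right)} = \left(D + D\right) \left(I - 12\right) = 2 D \left(-12 + I\right)$)
$Q = -19198$ ($Q = -90 + 2 \cdot 17 \left(-12 + 10\right) 281 = -90 + 2 \cdot 17 \left(-2\right) 281 = -90 - 19108 = -19198$)
$l = 159263$ ($l = 145644 + 13619 = 159263$)
$P = -19198$
$\left(l + p\right) + P = \left(159263 + 137266\right) - 19198 = 296529 - 19198 = 277331$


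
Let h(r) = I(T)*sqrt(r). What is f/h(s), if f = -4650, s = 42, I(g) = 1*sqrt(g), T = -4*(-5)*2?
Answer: -155*sqrt(105)/14 ≈ -113.45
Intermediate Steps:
T = 40 (T = 20*2 = 40)
I(g) = sqrt(g)
h(r) = 2*sqrt(10)*sqrt(r) (h(r) = sqrt(40)*sqrt(r) = (2*sqrt(10))*sqrt(r) = 2*sqrt(10)*sqrt(r))
f/h(s) = -4650*sqrt(105)/420 = -155*sqrt(105)/14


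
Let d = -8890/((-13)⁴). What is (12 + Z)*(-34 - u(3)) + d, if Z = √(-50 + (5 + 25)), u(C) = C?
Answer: -12689974/28561 - 74*I*√5 ≈ -444.31 - 165.47*I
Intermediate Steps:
d = -8890/28561 ≈ -0.31126
Z = 2*I*√5 (Z = √(-50 + 30) = √(-20) = 2*I*√5 ≈ 4.4721*I)
(12 + Z)*(-34 - u(3)) + d = (12 + 2*I*√5)*(-34 - 1*3) - 8890/28561 = (12 + 2*I*√5)*(-34 - 3) - 8890/28561 = (12 + 2*I*√5)*(-37) - 8890/28561 = (-444 - 74*I*√5) - 8890/28561 = -12689974/28561 - 74*I*√5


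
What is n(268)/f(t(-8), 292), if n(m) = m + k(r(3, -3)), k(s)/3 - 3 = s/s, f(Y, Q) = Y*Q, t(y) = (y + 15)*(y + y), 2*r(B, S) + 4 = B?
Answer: -5/584 ≈ -0.0085616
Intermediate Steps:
r(B, S) = -2 + B/2
t(y) = 2*y*(15 + y) (t(y) = (15 + y)*(2*y) = 2*y*(15 + y))
f(Y, Q) = Q*Y
k(s) = 12 (k(s) = 9 + 3*(s/s) = 9 + 3*1 = 9 + 3 = 12)
n(m) = 12 + m (n(m) = m + 12 = 12 + m)
n(268)/f(t(-8), 292) = (12 + 268)/((292*(2*(-8)*(15 - 8)))) = 280/((292*(2*(-8)*7))) = 280/((292*(-112))) = 280/(-32704) = 280*(-1/32704) = -5/584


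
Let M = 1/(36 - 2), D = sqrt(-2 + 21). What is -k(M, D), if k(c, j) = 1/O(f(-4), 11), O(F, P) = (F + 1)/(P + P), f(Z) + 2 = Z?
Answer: 22/5 ≈ 4.4000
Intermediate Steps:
f(Z) = -2 + Z
O(F, P) = (1 + F)/(2*P) (O(F, P) = (1 + F)/((2*P)) = (1 + F)*(1/(2*P)) = (1 + F)/(2*P))
D = sqrt(19) ≈ 4.3589
M = 1/34 ≈ 0.029412
k(c, j) = -22/5 (k(c, j) = 1/((1/2)*(1 + (-2 - 4))/11) = 1/((1/2)*(1/11)*(1 - 6)) = 1/((1/2)*(1/11)*(-5)) = 1/(-5/22) = -22/5)
-k(M, D) = -1*(-22/5) = 22/5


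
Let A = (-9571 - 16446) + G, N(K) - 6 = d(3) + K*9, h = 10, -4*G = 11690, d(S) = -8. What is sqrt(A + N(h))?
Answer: I*sqrt(115406)/2 ≈ 169.86*I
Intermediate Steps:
G = -5845/2 (G = -1/4*11690 = -5845/2 ≈ -2922.5)
N(K) = -2 + 9*K (N(K) = 6 + (-8 + K*9) = 6 + (-8 + 9*K) = -2 + 9*K)
A = -57879/2 (A = (-9571 - 16446) - 5845/2 = -26017 - 5845/2 = -57879/2 ≈ -28940.)
sqrt(A + N(h)) = sqrt(-57879/2 + (-2 + 9*10)) = sqrt(-57879/2 + (-2 + 90)) = sqrt(-57879/2 + 88) = sqrt(-57703/2) = I*sqrt(115406)/2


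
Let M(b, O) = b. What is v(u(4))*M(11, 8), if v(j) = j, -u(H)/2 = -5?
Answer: 110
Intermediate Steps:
u(H) = 10 (u(H) = -2*(-5) = 10)
v(u(4))*M(11, 8) = 10*11 = 110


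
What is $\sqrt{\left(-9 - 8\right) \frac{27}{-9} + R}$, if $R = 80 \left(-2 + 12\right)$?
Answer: $\sqrt{851} \approx 29.172$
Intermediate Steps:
$R = 800$ ($R = 80 \cdot 10 = 800$)
$\sqrt{\left(-9 - 8\right) \frac{27}{-9} + R} = \sqrt{\left(-9 - 8\right) \frac{27}{-9} + 800} = \sqrt{- 17 \cdot 27 \left(- \frac{1}{9}\right) + 800} = \sqrt{\left(-17\right) \left(-3\right) + 800} = \sqrt{51 + 800} = \sqrt{851}$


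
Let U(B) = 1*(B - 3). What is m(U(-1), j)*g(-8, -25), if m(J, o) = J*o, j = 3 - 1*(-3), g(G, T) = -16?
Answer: 384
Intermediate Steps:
U(B) = -3 + B (U(B) = 1*(-3 + B) = -3 + B)
j = 6 (j = 3 + 3 = 6)
m(U(-1), j)*g(-8, -25) = ((-3 - 1)*6)*(-16) = -4*6*(-16) = -24*(-16) = 384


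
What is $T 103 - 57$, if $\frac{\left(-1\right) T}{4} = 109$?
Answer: $-44965$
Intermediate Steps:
$T = -436$ ($T = \left(-4\right) 109 = -436$)
$T 103 - 57 = \left(-436\right) 103 - 57 = -44908 - 57 = -44965$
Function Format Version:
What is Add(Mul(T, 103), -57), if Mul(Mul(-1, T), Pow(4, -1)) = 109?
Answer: -44965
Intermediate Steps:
T = -436 (T = Mul(-4, 109) = -436)
Add(Mul(T, 103), -57) = Add(Mul(-436, 103), -57) = Add(-44908, -57) = -44965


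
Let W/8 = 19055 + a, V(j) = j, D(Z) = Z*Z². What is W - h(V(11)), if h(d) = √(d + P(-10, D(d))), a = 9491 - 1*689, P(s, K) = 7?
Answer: 222856 - 3*√2 ≈ 2.2285e+5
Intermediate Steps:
D(Z) = Z³
a = 8802 (a = 9491 - 689 = 8802)
W = 222856 (W = 8*(19055 + 8802) = 8*27857 = 222856)
h(d) = √(7 + d) (h(d) = √(d + 7) = √(7 + d))
W - h(V(11)) = 222856 - √(7 + 11) = 222856 - √18 = 222856 - 3*√2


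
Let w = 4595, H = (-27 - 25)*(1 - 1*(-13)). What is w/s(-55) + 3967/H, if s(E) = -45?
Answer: -704735/6552 ≈ -107.56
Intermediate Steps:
H = -728 (H = -52*(1 + 13) = -52*14 = -728)
w/s(-55) + 3967/H = 4595/(-45) + 3967/(-728) = 4595*(-1/45) + 3967*(-1/728) = -919/9 - 3967/728 = -704735/6552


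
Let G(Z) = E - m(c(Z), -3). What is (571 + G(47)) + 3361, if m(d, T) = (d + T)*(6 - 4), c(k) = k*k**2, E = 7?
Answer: -203701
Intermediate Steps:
c(k) = k**3
m(d, T) = 2*T + 2*d (m(d, T) = (T + d)*2 = 2*T + 2*d)
G(Z) = 13 - 2*Z**3 (G(Z) = 7 - (2*(-3) + 2*Z**3) = 7 - (-6 + 2*Z**3) = 7 + (6 - 2*Z**3) = 13 - 2*Z**3)
(571 + G(47)) + 3361 = (571 + (13 - 2*47**3)) + 3361 = (571 + (13 - 2*103823)) + 3361 = (571 + (13 - 207646)) + 3361 = (571 - 207633) + 3361 = -207062 + 3361 = -203701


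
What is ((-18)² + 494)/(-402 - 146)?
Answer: -409/274 ≈ -1.4927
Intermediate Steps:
((-18)² + 494)/(-402 - 146) = (324 + 494)/(-548) = 818*(-1/548) = -409/274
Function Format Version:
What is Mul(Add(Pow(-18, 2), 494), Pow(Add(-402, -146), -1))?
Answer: Rational(-409, 274) ≈ -1.4927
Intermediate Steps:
Mul(Add(Pow(-18, 2), 494), Pow(Add(-402, -146), -1)) = Mul(Add(324, 494), Pow(-548, -1)) = Mul(818, Rational(-1, 548)) = Rational(-409, 274)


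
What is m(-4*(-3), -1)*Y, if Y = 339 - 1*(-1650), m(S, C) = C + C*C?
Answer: 0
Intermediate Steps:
m(S, C) = C + C²
Y = 1989 (Y = 339 + 1650 = 1989)
m(-4*(-3), -1)*Y = -(1 - 1)*1989 = -1*0*1989 = 0*1989 = 0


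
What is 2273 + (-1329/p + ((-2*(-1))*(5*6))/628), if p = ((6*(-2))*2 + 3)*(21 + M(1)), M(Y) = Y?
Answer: 55028455/24178 ≈ 2276.0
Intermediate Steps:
p = -462 (p = ((6*(-2))*2 + 3)*(21 + 1) = (-12*2 + 3)*22 = (-24 + 3)*22 = -21*22 = -462)
2273 + (-1329/p + ((-2*(-1))*(5*6))/628) = 2273 + (-1329/(-462) + ((-2*(-1))*(5*6))/628) = 2273 + (-1329*(-1/462) + (2*30)*(1/628)) = 2273 + (443/154 + 60*(1/628)) = 2273 + (443/154 + 15/157) = 2273 + 71861/24178 = 55028455/24178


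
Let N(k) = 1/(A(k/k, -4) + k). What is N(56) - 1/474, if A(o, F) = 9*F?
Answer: 227/4740 ≈ 0.047890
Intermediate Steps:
N(k) = 1/(-36 + k) (N(k) = 1/(9*(-4) + k) = 1/(-36 + k))
N(56) - 1/474 = 1/(-36 + 56) - 1/474 = 1/20 - 1*1/474 = 1/20 - 1/474 = 227/4740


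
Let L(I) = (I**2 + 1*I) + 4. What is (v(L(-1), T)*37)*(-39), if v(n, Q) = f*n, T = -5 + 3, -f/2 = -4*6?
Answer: -277056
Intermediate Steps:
f = 48 (f = -(-8)*6 = -2*(-24) = 48)
L(I) = 4 + I + I**2 (L(I) = (I**2 + I) + 4 = (I + I**2) + 4 = 4 + I + I**2)
T = -2
v(n, Q) = 48*n
(v(L(-1), T)*37)*(-39) = ((48*(4 - 1 + (-1)**2))*37)*(-39) = ((48*(4 - 1 + 1))*37)*(-39) = ((48*4)*37)*(-39) = (192*37)*(-39) = 7104*(-39) = -277056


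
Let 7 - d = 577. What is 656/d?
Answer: -328/285 ≈ -1.1509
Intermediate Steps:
d = -570 (d = 7 - 1*577 = 7 - 577 = -570)
656/d = 656/(-570) = 656*(-1/570) = -328/285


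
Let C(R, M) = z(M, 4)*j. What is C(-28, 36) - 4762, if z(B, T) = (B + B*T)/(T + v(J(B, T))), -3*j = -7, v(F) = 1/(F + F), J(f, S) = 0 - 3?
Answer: -107006/23 ≈ -4652.4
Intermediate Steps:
J(f, S) = -3
v(F) = 1/(2*F)
j = 7/3 (j = -⅓*(-7) = 7/3 ≈ 2.3333)
z(B, T) = (B + B*T)/(-⅙ + T) (z(B, T) = (B + B*T)/(T + (½)/(-3)) = (B + B*T)/(T + (½)*(-⅓)) = (B + B*T)/(T - ⅙) = (B + B*T)/(-⅙ + T))
C(R, M) = 70*M/23 (C(R, M) = (6*M*(1 + 4)/(-1 + 6*4))*(7/3) = (6*M*5/(-1 + 24))*(7/3) = (6*M*5/23)*(7/3) = (6*M*(1/23)*5)*(7/3) = (30*M/23)*(7/3) = 70*M/23)
C(-28, 36) - 4762 = (70/23)*36 - 4762 = 2520/23 - 4762 = -107006/23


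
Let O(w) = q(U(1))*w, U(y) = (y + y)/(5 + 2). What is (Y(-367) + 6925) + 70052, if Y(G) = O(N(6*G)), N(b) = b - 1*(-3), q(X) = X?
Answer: 534441/7 ≈ 76349.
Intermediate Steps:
U(y) = 2*y/7 (U(y) = (2*y)/7 = (2*y)*(⅐) = 2*y/7)
N(b) = 3 + b (N(b) = b + 3 = 3 + b)
O(w) = 2*w/7 (O(w) = ((2/7)*1)*w = 2*w/7)
Y(G) = 6/7 + 12*G/7 (Y(G) = 2*(3 + 6*G)/7 = 6/7 + 12*G/7)
(Y(-367) + 6925) + 70052 = ((6/7 + (12/7)*(-367)) + 6925) + 70052 = ((6/7 - 4404/7) + 6925) + 70052 = (-4398/7 + 6925) + 70052 = 44077/7 + 70052 = 534441/7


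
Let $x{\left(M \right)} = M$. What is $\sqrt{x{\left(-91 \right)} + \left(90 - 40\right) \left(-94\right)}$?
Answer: $i \sqrt{4791} \approx 69.217 i$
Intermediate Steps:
$\sqrt{x{\left(-91 \right)} + \left(90 - 40\right) \left(-94\right)} = \sqrt{-91 + \left(90 - 40\right) \left(-94\right)} = \sqrt{-91 + 50 \left(-94\right)} = \sqrt{-91 - 4700} = \sqrt{-4791} = i \sqrt{4791}$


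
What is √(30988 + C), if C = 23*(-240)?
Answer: 2*√6367 ≈ 159.59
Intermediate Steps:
C = -5520
√(30988 + C) = √(30988 - 5520) = √25468 = 2*√6367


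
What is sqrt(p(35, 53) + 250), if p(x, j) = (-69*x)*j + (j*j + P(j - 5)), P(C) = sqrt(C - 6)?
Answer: sqrt(-124936 + sqrt(42)) ≈ 353.45*I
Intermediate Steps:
P(C) = sqrt(-6 + C)
p(x, j) = j**2 + sqrt(-11 + j) - 69*j*x (p(x, j) = (-69*x)*j + (j*j + sqrt(-6 + (j - 5))) = -69*j*x + (j**2 + sqrt(-6 + (-5 + j))) = -69*j*x + (j**2 + sqrt(-11 + j)) = j**2 + sqrt(-11 + j) - 69*j*x)
sqrt(p(35, 53) + 250) = sqrt((53**2 + sqrt(-11 + 53) - 69*53*35) + 250) = sqrt((2809 + sqrt(42) - 127995) + 250) = sqrt((-125186 + sqrt(42)) + 250) = sqrt(-124936 + sqrt(42))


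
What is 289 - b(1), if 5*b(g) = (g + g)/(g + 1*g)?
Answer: 1444/5 ≈ 288.80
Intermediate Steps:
b(g) = ⅕ (b(g) = ((g + g)/(g + 1*g))/5 = ((2*g)/(g + g))/5 = ((2*g)/((2*g)))/5 = ((2*g)*(1/(2*g)))/5 = (⅕)*1 = ⅕)
289 - b(1) = 289 - 1*⅕ = 289 - ⅕ = 1444/5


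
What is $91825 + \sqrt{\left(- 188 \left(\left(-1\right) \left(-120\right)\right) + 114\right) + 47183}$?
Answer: $91825 + \sqrt{24737} \approx 91982.0$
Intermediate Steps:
$91825 + \sqrt{\left(- 188 \left(\left(-1\right) \left(-120\right)\right) + 114\right) + 47183} = 91825 + \sqrt{\left(\left(-188\right) 120 + 114\right) + 47183} = 91825 + \sqrt{\left(-22560 + 114\right) + 47183} = 91825 + \sqrt{-22446 + 47183} = 91825 + \sqrt{24737}$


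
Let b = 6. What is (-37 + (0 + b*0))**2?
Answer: 1369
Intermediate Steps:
(-37 + (0 + b*0))**2 = (-37 + (0 + 6*0))**2 = (-37 + (0 + 0))**2 = (-37 + 0)**2 = (-37)**2 = 1369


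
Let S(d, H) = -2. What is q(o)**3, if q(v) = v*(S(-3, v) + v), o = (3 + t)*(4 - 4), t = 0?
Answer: 0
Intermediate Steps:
o = 0 (o = (3 + 0)*(4 - 4) = 3*0 = 0)
q(v) = v*(-2 + v)
q(o)**3 = (0*(-2 + 0))**3 = (0*(-2))**3 = 0**3 = 0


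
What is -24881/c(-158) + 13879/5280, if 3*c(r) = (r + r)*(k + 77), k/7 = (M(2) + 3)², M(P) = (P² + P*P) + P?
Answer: 2740823/973280 ≈ 2.8161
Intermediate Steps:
M(P) = P + 2*P² (M(P) = (P² + P²) + P = 2*P² + P = P + 2*P²)
k = 1183 (k = 7*(2*(1 + 2*2) + 3)² = 7*(2*(1 + 4) + 3)² = 7*(2*5 + 3)² = 7*(10 + 3)² = 7*13² = 7*169 = 1183)
c(r) = 840*r (c(r) = ((r + r)*(1183 + 77))/3 = ((2*r)*1260)/3 = (2520*r)/3 = 840*r)
-24881/c(-158) + 13879/5280 = -24881/(840*(-158)) + 13879/5280 = -24881/(-132720) + 13879*(1/5280) = -24881*(-1/132720) + 13879/5280 = 24881/132720 + 13879/5280 = 2740823/973280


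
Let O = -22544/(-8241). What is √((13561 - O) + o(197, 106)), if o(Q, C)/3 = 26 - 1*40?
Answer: 7*√18733564815/8241 ≈ 116.26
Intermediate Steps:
o(Q, C) = -42 (o(Q, C) = 3*(26 - 1*40) = 3*(26 - 40) = 3*(-14) = -42)
O = 22544/8241 (O = -22544*(-1/8241) = 22544/8241 ≈ 2.7356)
√((13561 - O) + o(197, 106)) = √((13561 - 1*22544/8241) - 42) = √((13561 - 22544/8241) - 42) = √(111733657/8241 - 42) = √(111387535/8241) = 7*√18733564815/8241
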